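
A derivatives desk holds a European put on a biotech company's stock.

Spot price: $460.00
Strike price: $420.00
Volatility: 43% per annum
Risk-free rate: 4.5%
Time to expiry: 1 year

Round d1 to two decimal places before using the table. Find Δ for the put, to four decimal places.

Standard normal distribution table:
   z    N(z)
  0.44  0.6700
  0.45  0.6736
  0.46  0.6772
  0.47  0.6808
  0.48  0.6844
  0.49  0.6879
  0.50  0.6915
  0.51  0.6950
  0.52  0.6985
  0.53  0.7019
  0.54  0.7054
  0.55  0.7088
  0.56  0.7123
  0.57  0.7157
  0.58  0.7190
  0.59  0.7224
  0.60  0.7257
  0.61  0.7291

-0.2981

T = 1;  σ√T = 0.4300
d₁ = [ln(460/420) + (0.045 + 0.43²/2)·1] / 0.4300 = [0.0910 + 0.1374] / 0.4300 = 0.5312 ⇒ 0.53
N(d₁) = N(0.53) = 0.7019
Δ_put = N(d₁) − 1 = 0.7019 − 1 = -0.2981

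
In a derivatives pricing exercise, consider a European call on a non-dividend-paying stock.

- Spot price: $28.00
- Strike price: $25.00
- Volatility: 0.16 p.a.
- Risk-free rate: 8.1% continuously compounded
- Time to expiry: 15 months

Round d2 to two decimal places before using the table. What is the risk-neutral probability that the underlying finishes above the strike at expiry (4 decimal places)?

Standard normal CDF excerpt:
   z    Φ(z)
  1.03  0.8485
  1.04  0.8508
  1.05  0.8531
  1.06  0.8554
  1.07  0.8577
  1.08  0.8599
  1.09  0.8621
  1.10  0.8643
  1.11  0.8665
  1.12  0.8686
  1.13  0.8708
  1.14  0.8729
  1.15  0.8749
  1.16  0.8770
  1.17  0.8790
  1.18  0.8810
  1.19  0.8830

0.8665

σ√T = 0.16·√1.25 = 0.1789
d₁ = [ln(28/25) + (0.081 + 0.16²/2)·1.25] / 0.1789 = [0.1133 + 0.1173] / 0.1789 = 1.2890 ≈ 1.29
d₂ = d₁ − σ√T = 1.2890 − 0.1789 = 1.1101 ≈ 1.11
Pr(exercise) under Q = N(d₂) = 0.8665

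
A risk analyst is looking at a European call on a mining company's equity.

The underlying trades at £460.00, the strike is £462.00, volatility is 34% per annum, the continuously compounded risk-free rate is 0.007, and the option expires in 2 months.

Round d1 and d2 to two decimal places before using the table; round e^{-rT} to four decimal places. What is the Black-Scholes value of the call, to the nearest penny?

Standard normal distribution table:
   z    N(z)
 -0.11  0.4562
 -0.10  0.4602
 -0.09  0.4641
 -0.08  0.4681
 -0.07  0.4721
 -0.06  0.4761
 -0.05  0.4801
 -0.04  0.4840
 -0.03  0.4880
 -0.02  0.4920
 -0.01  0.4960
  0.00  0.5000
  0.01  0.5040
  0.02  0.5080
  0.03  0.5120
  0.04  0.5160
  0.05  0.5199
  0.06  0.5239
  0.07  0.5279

£25.00

σ√T = 0.34·√0.1667 = 0.1388
d₁ = [ln(460/462) + (0.007 + ½·0.34²)·0.1667] / (σ√T) = (-0.0043 + 0.0108) / 0.1388 = 0.0466 → 0.05
d₂ = 0.0466 − 0.1388 = -0.0923 → -0.09
exp(−rT) = exp(−0.007·0.1667) = 0.9988
N(d₁) = N(0.05) = 0.5199;  N(d₂) = N(-0.09) = 0.4641
C = 460·0.5199 − 462·0.9988·0.4641 = 239.1540 − 214.1569 = 24.9971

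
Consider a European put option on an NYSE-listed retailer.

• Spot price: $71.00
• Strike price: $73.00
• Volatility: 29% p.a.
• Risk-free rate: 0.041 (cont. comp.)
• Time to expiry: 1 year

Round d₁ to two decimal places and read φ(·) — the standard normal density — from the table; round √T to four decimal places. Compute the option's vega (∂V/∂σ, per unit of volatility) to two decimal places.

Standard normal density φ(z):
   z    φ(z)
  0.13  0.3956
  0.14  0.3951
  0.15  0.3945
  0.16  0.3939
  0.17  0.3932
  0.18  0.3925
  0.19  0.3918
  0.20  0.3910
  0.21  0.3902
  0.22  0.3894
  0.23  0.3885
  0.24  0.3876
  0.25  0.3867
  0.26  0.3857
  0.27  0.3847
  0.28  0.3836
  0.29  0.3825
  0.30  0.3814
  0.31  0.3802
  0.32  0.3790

27.82

σ√T = 0.29 × 1.0000 = 0.2900
d₁ = [ln(71/73) + (0.041 + 0.29²/2)·1] / 0.2900 = [-0.0278 + 0.0830] / 0.2900 = 0.1906 ≈ 0.19
√T = √1 = 1.0000
φ(d₁) = φ(0.19) = 0.3918
vega = S·φ(d₁)·√T = 71·0.3918·1.0000 = 27.8178
(Vega is the same for a European call and put with the same parameters.)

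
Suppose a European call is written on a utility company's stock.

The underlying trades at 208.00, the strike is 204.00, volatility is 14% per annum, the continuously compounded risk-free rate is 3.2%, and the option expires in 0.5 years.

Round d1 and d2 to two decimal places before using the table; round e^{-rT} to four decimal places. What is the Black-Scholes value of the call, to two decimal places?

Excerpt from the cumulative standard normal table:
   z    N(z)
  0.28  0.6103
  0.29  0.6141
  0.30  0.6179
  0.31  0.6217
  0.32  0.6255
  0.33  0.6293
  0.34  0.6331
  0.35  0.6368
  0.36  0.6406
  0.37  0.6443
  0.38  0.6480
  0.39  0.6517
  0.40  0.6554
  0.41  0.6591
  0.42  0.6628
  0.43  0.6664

T = 0.5;  σ√T = 0.0990
d₁ = [ln(208/204) + (0.032 + 0.14²/2)·0.5] / 0.0990 = [0.0194 + 0.0209] / 0.0990 = 0.4073 → 0.41
d₂ = d₁ − σ√T = 0.4073 − 0.0990 = 0.3083 → 0.31
e^(−rT) = e^(−0.032·0.5) = 0.9841
N(d₁) = N(0.41) = 0.6591;  N(d₂) = N(0.31) = 0.6217
C = 208·0.6591 − 204·0.9841·0.6217 = 137.0928 − 124.8103 = 12.2825

12.28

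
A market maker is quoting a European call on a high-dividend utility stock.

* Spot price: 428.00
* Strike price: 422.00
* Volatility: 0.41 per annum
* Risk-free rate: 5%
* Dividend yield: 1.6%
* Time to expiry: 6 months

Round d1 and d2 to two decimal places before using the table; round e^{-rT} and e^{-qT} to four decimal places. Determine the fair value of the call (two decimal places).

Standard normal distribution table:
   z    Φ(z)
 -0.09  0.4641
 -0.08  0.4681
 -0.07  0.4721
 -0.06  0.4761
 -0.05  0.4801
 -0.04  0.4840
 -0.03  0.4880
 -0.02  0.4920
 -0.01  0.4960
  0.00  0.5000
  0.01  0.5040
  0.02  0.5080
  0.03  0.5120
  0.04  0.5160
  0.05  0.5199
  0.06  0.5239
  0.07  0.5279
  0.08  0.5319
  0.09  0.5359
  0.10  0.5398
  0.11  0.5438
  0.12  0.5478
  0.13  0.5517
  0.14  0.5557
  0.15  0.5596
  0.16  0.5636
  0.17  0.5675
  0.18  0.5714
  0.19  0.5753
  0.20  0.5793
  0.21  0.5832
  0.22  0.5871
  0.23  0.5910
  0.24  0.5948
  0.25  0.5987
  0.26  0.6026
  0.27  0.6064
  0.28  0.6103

54.99

σ√T = 0.41 × 0.7071 = 0.2899
ln(S/K) + (r − q + σ²/2)T = ln(428/422) + (0.05 − 0.016 + 0.41²/2)·0.5 = 0.0141 + 0.0590 = 0.0731
d₁ = 0.0731 / 0.2899 = 0.2523 ⇒ 0.25
d₂ = d₁ − σ√T = 0.2523 − 0.2899 = -0.0376 ⇒ -0.04
exp(−qT) = exp(−0.016·0.5) = 0.9920;  exp(−rT) = exp(−0.05·0.5) = 0.9753
N(d₁) = N(0.25) = 0.5987;  N(d₂) = N(-0.04) = 0.4840
C = 428·0.9920·0.5987 − 422·0.9753·0.4840 = 254.1937 − 199.2031 = 54.9906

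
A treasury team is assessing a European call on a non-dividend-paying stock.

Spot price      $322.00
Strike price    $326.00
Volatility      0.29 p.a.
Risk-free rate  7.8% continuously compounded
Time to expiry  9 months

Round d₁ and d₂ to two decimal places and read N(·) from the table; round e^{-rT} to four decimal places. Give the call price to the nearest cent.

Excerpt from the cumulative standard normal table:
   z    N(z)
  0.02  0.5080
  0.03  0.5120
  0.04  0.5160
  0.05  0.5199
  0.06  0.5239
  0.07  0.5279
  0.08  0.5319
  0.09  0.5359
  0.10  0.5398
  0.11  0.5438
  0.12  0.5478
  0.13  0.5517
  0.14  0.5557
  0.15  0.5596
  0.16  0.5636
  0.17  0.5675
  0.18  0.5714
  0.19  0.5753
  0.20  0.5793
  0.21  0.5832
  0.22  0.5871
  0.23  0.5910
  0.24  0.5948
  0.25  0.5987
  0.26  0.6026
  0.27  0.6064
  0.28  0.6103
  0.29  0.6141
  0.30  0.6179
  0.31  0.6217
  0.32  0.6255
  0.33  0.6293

$39.10

T = 0.75;  σ√T = 0.2511
d₁ = [ln(322/326) + (0.078 + 0.29²/2)·0.75] / 0.2511 = [-0.0123 + 0.0900] / 0.2511 = 0.3093 ⇒ 0.31
d₂ = d₁ − σ√T = 0.3093 − 0.2511 = 0.0582 ⇒ 0.06
exp(−rT) = exp(−0.078·0.75) = 0.9432
C = 322·N(0.31) − 326·0.9432·N(0.06) = 322·0.6217 − 326·0.9432·0.5239 = 200.1874 − 161.0904 = 39.0970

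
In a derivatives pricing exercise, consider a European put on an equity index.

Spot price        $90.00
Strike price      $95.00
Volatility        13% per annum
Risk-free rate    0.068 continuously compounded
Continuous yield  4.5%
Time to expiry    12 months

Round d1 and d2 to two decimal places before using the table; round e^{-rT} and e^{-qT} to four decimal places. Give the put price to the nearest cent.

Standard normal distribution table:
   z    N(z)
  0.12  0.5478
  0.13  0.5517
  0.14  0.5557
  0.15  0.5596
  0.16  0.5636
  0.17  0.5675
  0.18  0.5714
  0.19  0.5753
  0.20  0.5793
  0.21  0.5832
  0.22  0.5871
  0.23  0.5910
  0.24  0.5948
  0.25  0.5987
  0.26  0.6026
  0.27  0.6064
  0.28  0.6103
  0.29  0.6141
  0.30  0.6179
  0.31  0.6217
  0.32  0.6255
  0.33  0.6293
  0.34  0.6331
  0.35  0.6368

$6.02

T = 1;  σ√T = 0.1300
d₁ = [ln(90/95) + (0.068 − 0.045 + 0.13²/2)·1] / 0.1300 = [-0.0541 + 0.0315] / 0.1300 = -0.1740 which rounds to -0.17
d₂ = d₁ − σ√T = -0.1740 − 0.1300 = -0.3040 which rounds to -0.30
exp(−qT) = exp(−0.045·1) = 0.9560;  exp(−rT) = exp(−0.068·1) = 0.9343
N(−d₂) = N(0.30) = 0.6179;  N(−d₁) = N(0.17) = 0.5675
P = 95·0.9343·0.6179 − 90·0.9560·0.5675 = 54.8439 − 48.8277 = 6.0162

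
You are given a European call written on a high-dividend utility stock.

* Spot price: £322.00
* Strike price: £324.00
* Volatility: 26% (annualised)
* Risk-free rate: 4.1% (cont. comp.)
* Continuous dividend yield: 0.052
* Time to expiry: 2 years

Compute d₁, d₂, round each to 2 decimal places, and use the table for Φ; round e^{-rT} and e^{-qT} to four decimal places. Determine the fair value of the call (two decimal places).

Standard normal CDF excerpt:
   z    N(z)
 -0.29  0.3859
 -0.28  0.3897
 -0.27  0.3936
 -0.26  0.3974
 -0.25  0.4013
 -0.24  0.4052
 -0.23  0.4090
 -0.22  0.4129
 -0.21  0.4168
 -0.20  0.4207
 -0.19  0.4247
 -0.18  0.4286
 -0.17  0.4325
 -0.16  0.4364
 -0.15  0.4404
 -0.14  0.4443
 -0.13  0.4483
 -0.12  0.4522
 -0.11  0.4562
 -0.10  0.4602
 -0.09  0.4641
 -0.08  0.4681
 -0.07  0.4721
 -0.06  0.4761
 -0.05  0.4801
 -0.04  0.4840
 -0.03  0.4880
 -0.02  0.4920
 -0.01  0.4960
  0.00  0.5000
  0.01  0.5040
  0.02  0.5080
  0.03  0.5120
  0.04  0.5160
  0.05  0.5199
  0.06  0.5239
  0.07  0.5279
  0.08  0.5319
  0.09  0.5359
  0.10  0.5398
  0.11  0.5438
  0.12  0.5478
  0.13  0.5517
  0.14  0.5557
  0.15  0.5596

σ√T = 0.26·√2 = 0.3677
ln(S/K) + (r − q + σ²/2)T = ln(322/324) + (0.041 − 0.052 + 0.26²/2)·2 = -0.0062 + 0.0456 = 0.0394
d₁ = 0.0394 / 0.3677 = 0.1072 ⇒ 0.11
d₂ = d₁ − σ√T = 0.1072 − 0.3677 = -0.2605 ⇒ -0.26
e^(−qT) = e^(−0.052·2) = 0.9012;  e^(−rT) = e^(−0.041·2) = 0.9213
C = 322·0.9012·N(0.11) − 324·0.9213·N(-0.26) = 322·0.9012·0.5438 − 324·0.9213·0.3974 = 157.8034 − 118.6244 = 39.1790

£39.18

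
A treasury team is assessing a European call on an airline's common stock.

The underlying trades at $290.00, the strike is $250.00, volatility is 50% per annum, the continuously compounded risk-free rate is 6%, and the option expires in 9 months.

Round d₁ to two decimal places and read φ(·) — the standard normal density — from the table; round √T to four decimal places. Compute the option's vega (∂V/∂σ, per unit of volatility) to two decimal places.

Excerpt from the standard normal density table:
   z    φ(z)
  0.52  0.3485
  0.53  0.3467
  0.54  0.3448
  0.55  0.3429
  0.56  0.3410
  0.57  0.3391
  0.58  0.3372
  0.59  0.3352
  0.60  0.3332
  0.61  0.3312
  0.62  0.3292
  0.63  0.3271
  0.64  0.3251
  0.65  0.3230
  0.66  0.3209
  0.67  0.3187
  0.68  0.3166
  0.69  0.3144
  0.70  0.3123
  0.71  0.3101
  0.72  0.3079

σ√T = 0.5 × 0.8660 = 0.4330
d₁ = [ln(290/250) + (0.06 + 0.5²/2)·0.75] / 0.4330 = [0.1484 + 0.1387] / 0.4330 = 0.6632 which rounds to 0.66
√T = √0.75 = 0.8660
φ(d₁) = φ(0.66) = 0.3209
vega = S·φ(d₁)·√T = 290·0.3209·0.8660 = 80.5908

80.59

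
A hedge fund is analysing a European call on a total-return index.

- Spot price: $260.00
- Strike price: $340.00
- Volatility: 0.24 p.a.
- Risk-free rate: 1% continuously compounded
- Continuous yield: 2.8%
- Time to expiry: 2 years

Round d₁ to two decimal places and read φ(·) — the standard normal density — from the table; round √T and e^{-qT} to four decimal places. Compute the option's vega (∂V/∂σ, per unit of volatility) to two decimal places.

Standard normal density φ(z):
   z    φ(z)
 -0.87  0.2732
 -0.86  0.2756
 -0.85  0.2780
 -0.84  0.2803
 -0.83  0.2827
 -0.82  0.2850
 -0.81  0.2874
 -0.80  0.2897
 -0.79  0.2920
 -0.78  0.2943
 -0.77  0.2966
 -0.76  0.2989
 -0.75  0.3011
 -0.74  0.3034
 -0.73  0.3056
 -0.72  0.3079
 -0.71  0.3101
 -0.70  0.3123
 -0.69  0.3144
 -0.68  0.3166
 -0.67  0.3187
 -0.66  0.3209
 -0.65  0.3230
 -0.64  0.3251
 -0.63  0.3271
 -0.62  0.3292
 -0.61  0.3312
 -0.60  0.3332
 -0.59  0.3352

σ√T = 0.24 × 1.4142 = 0.3394
d₁ = [ln(260/340) + (0.01 − 0.028 + 0.24²/2)·2] / 0.3394 = [-0.2683 + 0.0216] / 0.3394 = -0.7267 → -0.73
√T = √2 = 1.4142
φ(d₁) = φ(-0.73) = 0.3056
exp(−qT) = exp(−0.028·2) = 0.9455
vega = S·exp(−qT)·φ(d₁)·√T = 260·0.9455·0.3056·1.4142 = 106.2427
(The put has the same vega.)

106.24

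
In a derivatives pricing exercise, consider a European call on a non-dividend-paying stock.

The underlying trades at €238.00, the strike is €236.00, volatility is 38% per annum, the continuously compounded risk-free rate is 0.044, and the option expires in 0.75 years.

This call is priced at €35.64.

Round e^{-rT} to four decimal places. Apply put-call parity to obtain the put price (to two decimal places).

€25.97

e^(−rT) = e^(−0.044·0.75) = 0.9675
Put-call parity: C − P = S − K·e^(−rT) = 238 − 236·0.9675 = 238 − 228.3300 = 9.6700
P = C − (C − P) = 35.64 − (9.6700) = 25.9700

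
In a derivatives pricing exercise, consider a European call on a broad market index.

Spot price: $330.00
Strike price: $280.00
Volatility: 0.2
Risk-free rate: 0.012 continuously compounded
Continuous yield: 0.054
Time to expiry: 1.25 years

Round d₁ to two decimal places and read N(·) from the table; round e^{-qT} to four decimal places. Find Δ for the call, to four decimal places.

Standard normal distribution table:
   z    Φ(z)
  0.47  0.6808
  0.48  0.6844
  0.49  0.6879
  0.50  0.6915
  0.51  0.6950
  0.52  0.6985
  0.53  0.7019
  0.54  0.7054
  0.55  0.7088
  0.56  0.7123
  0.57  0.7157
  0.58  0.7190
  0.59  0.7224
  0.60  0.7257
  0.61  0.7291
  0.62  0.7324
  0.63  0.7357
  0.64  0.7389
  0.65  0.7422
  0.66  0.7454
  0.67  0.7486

0.6815

σ√T = 0.2·√1.25 = 0.2236
d₁ = [ln(330/280) + (0.012 − 0.054 + ½·0.2²)·1.25] / (σ√T) = (0.1643 − 0.0275) / 0.2236 = 0.6118 which rounds to 0.61
N(d₁) = N(0.61) = 0.7291
Δ_call = exp(−qT)·N(d₁) = 0.9347·0.7291 = 0.6815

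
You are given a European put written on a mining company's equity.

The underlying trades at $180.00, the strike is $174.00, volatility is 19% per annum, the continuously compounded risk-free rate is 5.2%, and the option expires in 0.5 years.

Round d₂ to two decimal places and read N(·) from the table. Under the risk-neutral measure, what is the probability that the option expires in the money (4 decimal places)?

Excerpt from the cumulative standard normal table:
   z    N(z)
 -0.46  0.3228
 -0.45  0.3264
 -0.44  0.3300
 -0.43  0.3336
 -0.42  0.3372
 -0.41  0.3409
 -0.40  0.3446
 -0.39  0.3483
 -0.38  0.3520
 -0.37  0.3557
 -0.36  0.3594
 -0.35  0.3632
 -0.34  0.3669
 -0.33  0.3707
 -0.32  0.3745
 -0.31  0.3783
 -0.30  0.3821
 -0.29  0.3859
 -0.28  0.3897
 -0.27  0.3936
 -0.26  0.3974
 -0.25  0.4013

0.3520

T = 0.5;  σ√T = 0.1344
ln(S/K) + (r + σ²/2)T = ln(180/174) + (0.052 + 0.19²/2)·0.5 = 0.0339 + 0.0350 = 0.0689
d₁ = 0.0689 / 0.1344 = 0.5130 ⇒ 0.51
d₂ = d₁ − σ√T = 0.5130 − 0.1344 = 0.3787 ⇒ 0.38
Risk-neutral Pr[S_T < K] = N(−d₂) = N(-0.38) = 0.3520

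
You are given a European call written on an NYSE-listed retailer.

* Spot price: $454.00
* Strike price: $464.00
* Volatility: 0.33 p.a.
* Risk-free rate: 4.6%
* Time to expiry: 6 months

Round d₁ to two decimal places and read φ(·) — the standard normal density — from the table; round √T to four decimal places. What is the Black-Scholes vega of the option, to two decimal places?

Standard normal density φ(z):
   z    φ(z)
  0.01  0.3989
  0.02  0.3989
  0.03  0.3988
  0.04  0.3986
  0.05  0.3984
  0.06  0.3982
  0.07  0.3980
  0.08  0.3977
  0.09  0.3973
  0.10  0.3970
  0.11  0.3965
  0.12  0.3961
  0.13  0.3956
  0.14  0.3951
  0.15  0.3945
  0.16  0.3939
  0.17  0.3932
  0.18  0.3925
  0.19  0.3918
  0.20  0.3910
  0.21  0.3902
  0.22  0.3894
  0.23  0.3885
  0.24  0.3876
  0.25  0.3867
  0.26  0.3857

127.16

σ√T = 0.33·√0.5 = 0.2333
d₁ = [ln(454/464) + (0.046 + 0.33²/2)·0.5] / 0.2333 = [-0.0218 + 0.0502] / 0.2333 = 0.1219 → 0.12
√T = √0.5 = 0.7071
φ(d₁) = φ(0.12) = 0.3961
vega = S·φ(d₁)·√T = 454·0.3961·0.7071 = 127.1574
(Vega is the same for a European call and put with the same parameters.)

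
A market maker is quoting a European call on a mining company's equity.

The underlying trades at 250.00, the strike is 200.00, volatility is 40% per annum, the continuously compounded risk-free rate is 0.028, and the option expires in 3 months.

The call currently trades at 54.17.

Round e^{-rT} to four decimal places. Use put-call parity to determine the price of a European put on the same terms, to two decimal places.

e^(−rT) = e^(−0.028·0.25) = 0.9930
Put-call parity: C − P = S − K·e^(−rT) = 250 − 200·0.9930 = 250 − 198.6000 = 51.4000
P = C − (C − P) = 54.17 − (51.4000) = 2.7700

2.77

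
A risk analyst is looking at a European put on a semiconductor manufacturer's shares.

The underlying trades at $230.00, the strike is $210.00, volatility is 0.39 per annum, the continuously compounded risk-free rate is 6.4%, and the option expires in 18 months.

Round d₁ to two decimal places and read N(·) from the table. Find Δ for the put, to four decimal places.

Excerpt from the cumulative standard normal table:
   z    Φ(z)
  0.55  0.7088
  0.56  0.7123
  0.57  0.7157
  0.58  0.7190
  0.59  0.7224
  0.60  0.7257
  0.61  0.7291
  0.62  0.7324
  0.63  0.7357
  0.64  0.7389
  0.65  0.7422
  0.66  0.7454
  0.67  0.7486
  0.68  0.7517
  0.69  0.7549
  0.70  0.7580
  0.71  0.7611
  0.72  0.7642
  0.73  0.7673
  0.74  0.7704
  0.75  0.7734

T = 1.5;  σ√T = 0.4777
d₁ = [ln(230/210) + (0.064 + ½·0.39²)·1.5] / (σ√T) = (0.0910 + 0.2101) / 0.4777 = 0.6303 ⇒ 0.63
N(d₁) = N(0.63) = 0.7357
Δ_put = N(d₁) − 1 = 0.7357 − 1 = -0.2643

-0.2643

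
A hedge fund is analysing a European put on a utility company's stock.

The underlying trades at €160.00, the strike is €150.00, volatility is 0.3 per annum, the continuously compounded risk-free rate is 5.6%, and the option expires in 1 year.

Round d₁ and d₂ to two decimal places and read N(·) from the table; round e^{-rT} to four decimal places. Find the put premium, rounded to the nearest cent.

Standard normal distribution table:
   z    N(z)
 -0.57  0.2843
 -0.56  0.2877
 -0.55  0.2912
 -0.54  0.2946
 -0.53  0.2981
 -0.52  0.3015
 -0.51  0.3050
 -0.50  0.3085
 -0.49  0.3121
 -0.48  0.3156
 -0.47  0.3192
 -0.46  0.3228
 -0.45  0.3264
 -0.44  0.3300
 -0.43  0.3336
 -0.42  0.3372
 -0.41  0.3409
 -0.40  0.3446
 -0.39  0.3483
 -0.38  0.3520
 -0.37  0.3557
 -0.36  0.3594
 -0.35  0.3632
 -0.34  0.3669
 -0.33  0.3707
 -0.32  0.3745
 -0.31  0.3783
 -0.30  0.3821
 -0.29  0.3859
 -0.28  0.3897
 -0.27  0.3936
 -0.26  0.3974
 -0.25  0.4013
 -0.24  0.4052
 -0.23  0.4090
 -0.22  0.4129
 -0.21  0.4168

€10.32

σ√T = 0.3 × 1.0000 = 0.3000
ln(S/K) + (r + σ²/2)T = ln(160/150) + (0.056 + 0.3²/2)·1 = 0.0645 + 0.1010 = 0.1655
d₁ = 0.1655 / 0.3000 = 0.5518 → 0.55
d₂ = d₁ − σ√T = 0.5518 − 0.3000 = 0.2518 → 0.25
exp(−rT) = exp(−0.056·1) = 0.9455
N(−d₂) = N(-0.25) = 0.4013;  N(−d₁) = N(-0.55) = 0.2912
P = 150·0.9455·0.4013 − 160·0.2912 = 56.9144 − 46.5920 = 10.3224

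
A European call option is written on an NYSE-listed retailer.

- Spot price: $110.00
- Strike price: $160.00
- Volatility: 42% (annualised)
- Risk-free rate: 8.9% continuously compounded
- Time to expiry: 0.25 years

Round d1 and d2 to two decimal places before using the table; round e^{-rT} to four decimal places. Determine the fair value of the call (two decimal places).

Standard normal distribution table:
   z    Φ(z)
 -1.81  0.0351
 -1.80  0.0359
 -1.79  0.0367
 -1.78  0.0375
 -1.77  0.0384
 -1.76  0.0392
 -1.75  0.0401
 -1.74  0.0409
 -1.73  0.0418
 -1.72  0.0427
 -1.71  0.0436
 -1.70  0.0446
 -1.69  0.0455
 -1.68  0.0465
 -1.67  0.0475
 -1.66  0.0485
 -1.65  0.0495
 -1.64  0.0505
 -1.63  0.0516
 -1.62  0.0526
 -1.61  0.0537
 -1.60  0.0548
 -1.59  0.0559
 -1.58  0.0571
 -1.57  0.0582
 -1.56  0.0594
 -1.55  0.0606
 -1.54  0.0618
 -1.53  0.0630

$0.53

T = 0.25;  σ√T = 0.2100
d₁ = [ln(110/160) + (0.089 + 0.42²/2)·0.25] / 0.2100 = [-0.3747 + 0.0443] / 0.2100 = -1.5733 → -1.57
d₂ = d₁ − σ√T = -1.5733 − 0.2100 = -1.7833 → -1.78
exp(−rT) = exp(−0.089·0.25) = 0.9780
N(d₁) = N(-1.57) = 0.0582;  N(d₂) = N(-1.78) = 0.0375
C = 110·0.0582 − 160·0.9780·0.0375 = 6.4020 − 5.8680 = 0.5340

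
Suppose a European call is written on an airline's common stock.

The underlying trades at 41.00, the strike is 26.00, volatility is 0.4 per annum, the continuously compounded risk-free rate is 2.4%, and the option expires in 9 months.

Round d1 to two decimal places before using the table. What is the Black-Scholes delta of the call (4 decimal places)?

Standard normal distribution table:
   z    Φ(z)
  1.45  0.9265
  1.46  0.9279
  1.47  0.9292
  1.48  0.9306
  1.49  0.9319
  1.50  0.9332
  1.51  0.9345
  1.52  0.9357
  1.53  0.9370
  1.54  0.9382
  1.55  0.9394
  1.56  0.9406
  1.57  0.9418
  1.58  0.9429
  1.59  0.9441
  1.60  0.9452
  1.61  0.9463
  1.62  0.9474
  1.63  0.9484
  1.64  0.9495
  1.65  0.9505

σ√T = 0.4 × 0.8660 = 0.3464
d₁ = [ln(41/26) + (0.024 + ½·0.4²)·0.75] / (σ√T) = (0.4555 + 0.0780) / 0.3464 = 1.5400 → 1.54
N(d₁) = N(1.54) = 0.9382
Δ_call = N(d₁) = 0.9382

0.9382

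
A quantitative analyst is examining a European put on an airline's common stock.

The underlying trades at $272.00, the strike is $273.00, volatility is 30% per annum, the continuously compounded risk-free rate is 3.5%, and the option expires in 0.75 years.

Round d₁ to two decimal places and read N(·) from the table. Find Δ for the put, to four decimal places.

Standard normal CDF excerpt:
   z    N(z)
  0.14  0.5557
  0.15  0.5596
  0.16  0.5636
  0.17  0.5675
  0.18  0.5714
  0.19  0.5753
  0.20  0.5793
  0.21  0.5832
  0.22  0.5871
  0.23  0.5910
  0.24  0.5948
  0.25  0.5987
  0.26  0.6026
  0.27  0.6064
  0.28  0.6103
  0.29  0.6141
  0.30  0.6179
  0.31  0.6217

-0.4129

T = 0.75;  σ√T = 0.2598
d₁ = [ln(272/273) + (0.035 + 0.3²/2)·0.75] / 0.2598 = [-0.0037 + 0.0600] / 0.2598 = 0.2168 ⇒ 0.22
N(d₁) = N(0.22) = 0.5871
Δ_put = N(d₁) − 1 = 0.5871 − 1 = -0.4129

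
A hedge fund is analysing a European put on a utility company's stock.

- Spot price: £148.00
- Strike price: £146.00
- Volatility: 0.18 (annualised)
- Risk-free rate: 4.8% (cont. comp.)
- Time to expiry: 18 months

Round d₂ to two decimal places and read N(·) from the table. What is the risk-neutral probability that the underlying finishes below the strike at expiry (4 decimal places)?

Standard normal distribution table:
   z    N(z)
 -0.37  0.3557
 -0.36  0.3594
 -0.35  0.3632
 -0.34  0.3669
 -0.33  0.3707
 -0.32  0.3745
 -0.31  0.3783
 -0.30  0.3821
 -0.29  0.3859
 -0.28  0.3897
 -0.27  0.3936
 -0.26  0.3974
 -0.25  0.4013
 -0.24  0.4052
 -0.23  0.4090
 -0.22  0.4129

0.3897

σ√T = 0.18·√1.5 = 0.2205
d₁ = [ln(148/146) + (0.048 + ½·0.18²)·1.5] / (σ√T) = (0.0136 + 0.0963) / 0.2205 = 0.4985 ⇒ 0.50
d₂ = 0.4985 − 0.2205 = 0.2781 ⇒ 0.28
Pr(exercise) under Q = N(−d₂) = N(-0.28) = 0.3897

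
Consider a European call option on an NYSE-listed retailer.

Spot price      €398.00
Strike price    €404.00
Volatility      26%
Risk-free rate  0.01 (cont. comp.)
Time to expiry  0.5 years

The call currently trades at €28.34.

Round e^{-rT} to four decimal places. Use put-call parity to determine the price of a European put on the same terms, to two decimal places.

€32.32

e^(−rT) = e^(−0.01·0.5) = 0.9950
Put-call parity: C − P = S − K·e^(−rT) = 398 − 404·0.9950 = 398 − 401.9800 = -3.9800
P = C − (C − P) = 28.34 − (-3.9800) = 32.3200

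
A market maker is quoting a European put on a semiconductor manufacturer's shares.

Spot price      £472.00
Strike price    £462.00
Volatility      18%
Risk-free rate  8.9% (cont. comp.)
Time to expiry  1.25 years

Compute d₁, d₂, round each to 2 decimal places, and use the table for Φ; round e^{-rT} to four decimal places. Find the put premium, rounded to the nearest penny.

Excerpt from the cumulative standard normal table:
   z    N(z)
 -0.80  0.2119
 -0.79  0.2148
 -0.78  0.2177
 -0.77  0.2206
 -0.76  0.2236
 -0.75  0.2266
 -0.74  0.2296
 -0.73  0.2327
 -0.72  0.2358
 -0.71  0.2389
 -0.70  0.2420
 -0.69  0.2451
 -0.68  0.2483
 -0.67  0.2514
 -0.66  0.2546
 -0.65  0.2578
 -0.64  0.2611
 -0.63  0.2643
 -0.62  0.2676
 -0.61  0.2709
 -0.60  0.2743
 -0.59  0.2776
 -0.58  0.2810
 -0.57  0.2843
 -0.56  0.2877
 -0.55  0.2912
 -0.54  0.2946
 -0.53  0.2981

σ√T = 0.18 × 1.1180 = 0.2012
d₁ = [ln(472/462) + (0.089 + ½·0.18²)·1.25] / (σ√T) = (0.0214 + 0.1315) / 0.2012 = 0.7598 → 0.76
d₂ = 0.7598 − 0.2012 = 0.5586 → 0.56
e^(−rT) = e^(−0.089·1.25) = 0.8947
N(−d₂) = N(-0.56) = 0.2877;  N(−d₁) = N(-0.76) = 0.2236
P = 462·0.8947·0.2877 − 472·0.2236 = 118.9212 − 105.5392 = 13.3820

£13.38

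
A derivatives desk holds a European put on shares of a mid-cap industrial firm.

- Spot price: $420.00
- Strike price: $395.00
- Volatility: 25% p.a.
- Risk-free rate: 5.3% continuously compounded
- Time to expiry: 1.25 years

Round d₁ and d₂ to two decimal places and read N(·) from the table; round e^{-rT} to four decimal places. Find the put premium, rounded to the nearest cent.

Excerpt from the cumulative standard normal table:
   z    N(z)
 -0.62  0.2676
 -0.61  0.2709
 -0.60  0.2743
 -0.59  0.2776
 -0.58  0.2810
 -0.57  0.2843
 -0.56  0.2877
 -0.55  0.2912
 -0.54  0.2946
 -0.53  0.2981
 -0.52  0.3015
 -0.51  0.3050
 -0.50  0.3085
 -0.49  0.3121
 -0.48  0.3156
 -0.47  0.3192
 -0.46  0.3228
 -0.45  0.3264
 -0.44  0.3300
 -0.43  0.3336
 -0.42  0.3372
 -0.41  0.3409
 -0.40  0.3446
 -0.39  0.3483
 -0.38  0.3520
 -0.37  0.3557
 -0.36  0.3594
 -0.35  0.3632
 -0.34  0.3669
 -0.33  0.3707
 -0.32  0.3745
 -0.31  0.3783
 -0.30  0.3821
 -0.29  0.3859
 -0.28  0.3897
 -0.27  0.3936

$23.24

T = 1.25;  σ√T = 0.2795
ln(S/K) + (r + σ²/2)T = ln(420/395) + (0.053 + 0.25²/2)·1.25 = 0.0614 + 0.1053 = 0.1667
d₁ = 0.1667 / 0.2795 = 0.5963 which rounds to 0.60
d₂ = d₁ − σ√T = 0.5963 − 0.2795 = 0.3168 which rounds to 0.32
exp(−rT) = exp(−0.053·1.25) = 0.9359
N(−d₂) = N(-0.32) = 0.3745;  N(−d₁) = N(-0.60) = 0.2743
P = 395·0.9359·0.3745 − 420·0.2743 = 138.4453 − 115.2060 = 23.2393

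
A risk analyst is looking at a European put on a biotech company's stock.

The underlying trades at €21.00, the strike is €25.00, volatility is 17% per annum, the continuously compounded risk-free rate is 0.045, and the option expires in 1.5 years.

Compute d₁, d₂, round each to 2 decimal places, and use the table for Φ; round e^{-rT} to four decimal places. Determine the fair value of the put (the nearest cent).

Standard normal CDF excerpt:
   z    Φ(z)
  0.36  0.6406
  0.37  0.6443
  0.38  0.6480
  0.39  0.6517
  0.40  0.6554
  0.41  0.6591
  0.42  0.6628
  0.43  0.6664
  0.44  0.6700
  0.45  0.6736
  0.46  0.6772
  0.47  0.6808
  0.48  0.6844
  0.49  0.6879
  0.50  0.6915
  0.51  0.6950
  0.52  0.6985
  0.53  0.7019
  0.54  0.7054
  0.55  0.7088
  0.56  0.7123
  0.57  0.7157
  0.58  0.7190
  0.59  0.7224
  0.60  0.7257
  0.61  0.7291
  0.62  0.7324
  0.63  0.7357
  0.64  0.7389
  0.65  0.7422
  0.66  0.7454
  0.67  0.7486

σ√T = 0.17 × 1.2247 = 0.2082
d₁ = [ln(21/25) + (0.045 + ½·0.17²)·1.5] / (σ√T) = (-0.1744 + 0.0892) / 0.2082 = -0.4091 which rounds to -0.41
d₂ = -0.4091 − 0.2082 = -0.6173 which rounds to -0.62
exp(−rT) = exp(−0.045·1.5) = 0.9347
P = 25·0.9347·N(0.62) − 21·N(0.41) = 25·0.9347·0.7324 − 21·0.6591 = 17.1144 − 13.8411 = 3.2733

€3.27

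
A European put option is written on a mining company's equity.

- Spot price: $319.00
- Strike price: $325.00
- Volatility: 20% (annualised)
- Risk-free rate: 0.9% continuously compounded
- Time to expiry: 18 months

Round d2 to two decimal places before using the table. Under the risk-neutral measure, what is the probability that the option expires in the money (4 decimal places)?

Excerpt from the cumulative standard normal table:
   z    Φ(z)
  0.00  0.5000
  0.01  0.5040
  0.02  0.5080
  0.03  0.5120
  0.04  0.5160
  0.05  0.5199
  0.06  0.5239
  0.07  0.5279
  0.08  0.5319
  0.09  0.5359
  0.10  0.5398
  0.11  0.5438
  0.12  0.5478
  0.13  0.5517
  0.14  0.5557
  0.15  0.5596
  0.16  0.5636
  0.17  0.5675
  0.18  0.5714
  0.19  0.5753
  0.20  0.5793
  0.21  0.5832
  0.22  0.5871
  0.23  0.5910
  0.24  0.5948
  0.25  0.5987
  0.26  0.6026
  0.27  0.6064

0.5557

T = 1.5;  σ√T = 0.2449
ln(S/K) + (r + σ²/2)T = ln(319/325) + (0.009 + 0.2²/2)·1.5 = -0.0186 + 0.0435 = 0.0249
d₁ = 0.0249 / 0.2449 = 0.1015 → 0.10
d₂ = d₁ − σ√T = 0.1015 − 0.2449 = -0.1434 → -0.14
Risk-neutral Pr[S_T < K] = N(−d₂) = N(0.14) = 0.5557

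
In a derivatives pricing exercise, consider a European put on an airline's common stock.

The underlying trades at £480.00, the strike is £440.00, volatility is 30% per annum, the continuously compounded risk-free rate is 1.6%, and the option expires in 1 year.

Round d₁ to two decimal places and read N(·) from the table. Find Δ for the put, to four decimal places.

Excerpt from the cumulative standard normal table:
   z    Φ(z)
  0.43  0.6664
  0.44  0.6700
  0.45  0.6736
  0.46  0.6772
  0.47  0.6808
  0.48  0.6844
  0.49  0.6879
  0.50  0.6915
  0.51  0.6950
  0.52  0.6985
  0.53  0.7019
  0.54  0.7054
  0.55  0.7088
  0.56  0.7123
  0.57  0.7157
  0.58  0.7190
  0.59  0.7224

σ√T = 0.3 × 1.0000 = 0.3000
d₁ = [ln(480/440) + (0.016 + ½·0.3²)·1] / (σ√T) = (0.0870 + 0.0610) / 0.3000 = 0.4934 → 0.49
N(d₁) = N(0.49) = 0.6879
Δ_put = N(d₁) − 1 = 0.6879 − 1 = -0.3121

-0.3121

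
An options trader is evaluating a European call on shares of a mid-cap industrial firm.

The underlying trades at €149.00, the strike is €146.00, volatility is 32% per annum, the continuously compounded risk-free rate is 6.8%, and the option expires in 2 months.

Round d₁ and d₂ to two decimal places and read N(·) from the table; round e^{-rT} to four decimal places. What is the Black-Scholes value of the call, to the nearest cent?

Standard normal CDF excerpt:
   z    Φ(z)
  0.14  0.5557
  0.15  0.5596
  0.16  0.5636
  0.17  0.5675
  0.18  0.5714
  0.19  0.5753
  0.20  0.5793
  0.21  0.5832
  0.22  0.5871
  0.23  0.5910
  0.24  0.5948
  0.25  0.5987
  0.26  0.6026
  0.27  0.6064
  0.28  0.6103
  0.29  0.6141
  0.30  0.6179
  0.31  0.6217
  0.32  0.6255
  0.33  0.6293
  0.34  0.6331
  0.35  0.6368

€10.15

σ√T = 0.32 × 0.4082 = 0.1306
d₁ = [ln(149/146) + (0.068 + 0.32²/2)·0.1667] / 0.1306 = [0.0203 + 0.0199] / 0.1306 = 0.3078 which rounds to 0.31
d₂ = d₁ − σ√T = 0.3078 − 0.1306 = 0.1771 which rounds to 0.18
exp(−rT) = exp(−0.068·0.1667) = 0.9887
C = 149·N(0.31) − 146·0.9887·N(0.18) = 149·0.6217 − 146·0.9887·0.5714 = 92.6333 − 82.4817 = 10.1516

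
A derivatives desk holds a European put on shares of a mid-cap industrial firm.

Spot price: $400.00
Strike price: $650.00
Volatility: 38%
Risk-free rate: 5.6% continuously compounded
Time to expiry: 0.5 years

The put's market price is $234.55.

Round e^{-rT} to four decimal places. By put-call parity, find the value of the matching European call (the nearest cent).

exp(−rT) = exp(−0.056·0.5) = 0.9724
Put-call parity: C − P = S − K·e^(−rT) = 400 − 650·0.9724 = 400 − 632.0600 = -232.0600
C = P + (C − P) = 234.55 + (-232.0600) = 2.4900

$2.49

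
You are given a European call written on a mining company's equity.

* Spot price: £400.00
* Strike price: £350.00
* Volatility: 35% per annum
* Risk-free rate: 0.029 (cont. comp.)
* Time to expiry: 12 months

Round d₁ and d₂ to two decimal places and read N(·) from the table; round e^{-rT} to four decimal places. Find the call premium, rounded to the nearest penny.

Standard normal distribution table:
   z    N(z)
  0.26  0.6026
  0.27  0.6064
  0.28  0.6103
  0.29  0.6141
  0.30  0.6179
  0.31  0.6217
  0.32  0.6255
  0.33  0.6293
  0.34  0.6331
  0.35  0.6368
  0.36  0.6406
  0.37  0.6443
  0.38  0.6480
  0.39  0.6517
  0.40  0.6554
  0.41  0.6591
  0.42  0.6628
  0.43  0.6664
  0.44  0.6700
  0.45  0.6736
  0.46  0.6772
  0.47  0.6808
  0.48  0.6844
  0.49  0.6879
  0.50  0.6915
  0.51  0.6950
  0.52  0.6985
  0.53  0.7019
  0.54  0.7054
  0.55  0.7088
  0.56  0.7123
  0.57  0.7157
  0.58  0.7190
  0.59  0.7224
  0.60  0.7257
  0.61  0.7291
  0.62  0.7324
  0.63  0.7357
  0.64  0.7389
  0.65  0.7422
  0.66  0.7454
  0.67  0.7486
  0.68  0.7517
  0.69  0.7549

T = 1;  σ√T = 0.3500
d₁ = [ln(400/350) + (0.029 + ½·0.35²)·1] / (σ√T) = (0.1335 + 0.0902) / 0.3500 = 0.6394 which rounds to 0.64
d₂ = 0.6394 − 0.3500 = 0.2894 which rounds to 0.29
e^(−rT) = e^(−0.029·1) = 0.9714
C = 400·N(0.64) − 350·0.9714·N(0.29) = 400·0.7389 − 350·0.9714·0.6141 = 295.5600 − 208.7879 = 86.7721

£86.77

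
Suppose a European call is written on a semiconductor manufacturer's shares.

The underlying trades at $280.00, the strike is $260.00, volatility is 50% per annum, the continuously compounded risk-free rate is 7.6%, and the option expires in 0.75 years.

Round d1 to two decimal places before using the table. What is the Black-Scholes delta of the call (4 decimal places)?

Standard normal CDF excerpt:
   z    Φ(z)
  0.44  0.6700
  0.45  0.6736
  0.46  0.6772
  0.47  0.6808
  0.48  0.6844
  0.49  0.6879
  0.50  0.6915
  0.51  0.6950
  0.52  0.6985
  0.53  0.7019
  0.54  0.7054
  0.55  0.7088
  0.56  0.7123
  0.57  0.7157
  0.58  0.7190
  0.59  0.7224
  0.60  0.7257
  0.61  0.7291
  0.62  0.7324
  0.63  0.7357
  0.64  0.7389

0.6985

σ√T = 0.5·√0.75 = 0.4330
d₁ = [ln(280/260) + (0.076 + 0.5²/2)·0.75] / 0.4330 = [0.0741 + 0.1507] / 0.4330 = 0.5193 ≈ 0.52
N(d₁) = N(0.52) = 0.6985
Δ_call = N(d₁) = 0.6985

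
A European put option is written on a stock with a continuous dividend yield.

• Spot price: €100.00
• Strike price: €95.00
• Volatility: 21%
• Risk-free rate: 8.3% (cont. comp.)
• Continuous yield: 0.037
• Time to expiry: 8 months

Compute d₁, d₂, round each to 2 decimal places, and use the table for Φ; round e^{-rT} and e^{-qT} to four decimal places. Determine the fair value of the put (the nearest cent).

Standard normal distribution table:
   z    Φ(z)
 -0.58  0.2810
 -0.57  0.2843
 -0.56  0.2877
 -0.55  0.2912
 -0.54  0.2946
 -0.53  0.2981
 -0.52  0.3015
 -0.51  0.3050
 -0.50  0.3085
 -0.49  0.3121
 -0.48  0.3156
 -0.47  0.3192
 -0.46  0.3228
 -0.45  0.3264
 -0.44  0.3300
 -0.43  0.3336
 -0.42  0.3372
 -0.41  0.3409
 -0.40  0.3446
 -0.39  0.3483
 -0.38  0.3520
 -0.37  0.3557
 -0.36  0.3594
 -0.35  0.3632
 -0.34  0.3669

€3.24

σ√T = 0.21 × 0.8165 = 0.1715
d₁ = [ln(100/95) + (0.083 − 0.037 + 0.21²/2)·0.6667] / 0.1715 = [0.0513 + 0.0454] / 0.1715 = 0.5637 ≈ 0.56
d₂ = d₁ − σ√T = 0.5637 − 0.1715 = 0.3923 ≈ 0.39
e^(−qT) = e^(−0.037·0.6667) = 0.9756;  e^(−rT) = e^(−0.083·0.6667) = 0.9462
N(−d₂) = N(-0.39) = 0.3483;  N(−d₁) = N(-0.56) = 0.2877
P = 95·0.9462·0.3483 − 100·0.9756·0.2877 = 31.3083 − 28.0680 = 3.2403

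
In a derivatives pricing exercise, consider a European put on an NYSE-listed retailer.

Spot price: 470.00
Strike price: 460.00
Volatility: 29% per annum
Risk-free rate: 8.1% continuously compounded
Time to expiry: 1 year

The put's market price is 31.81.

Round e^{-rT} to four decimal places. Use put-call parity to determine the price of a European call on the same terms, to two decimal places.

e^(−rT) = e^(−0.081·1) = 0.9222
Put-call parity: C − P = S − K·e^(−rT) = 470 − 460·0.9222 = 470 − 424.2120 = 45.7880
C = P + (C − P) = 31.81 + (45.7880) = 77.5980

77.60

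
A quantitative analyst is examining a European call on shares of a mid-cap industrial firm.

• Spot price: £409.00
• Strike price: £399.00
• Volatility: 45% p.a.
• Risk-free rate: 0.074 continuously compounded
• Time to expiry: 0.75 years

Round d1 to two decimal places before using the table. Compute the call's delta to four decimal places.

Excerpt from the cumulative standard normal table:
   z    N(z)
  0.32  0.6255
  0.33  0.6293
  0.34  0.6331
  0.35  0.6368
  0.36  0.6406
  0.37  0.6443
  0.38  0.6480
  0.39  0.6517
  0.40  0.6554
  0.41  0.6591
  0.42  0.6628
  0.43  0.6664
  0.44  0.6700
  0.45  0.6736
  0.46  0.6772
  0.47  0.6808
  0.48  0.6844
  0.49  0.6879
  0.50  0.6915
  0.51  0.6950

T = 0.75;  σ√T = 0.3897
d₁ = [ln(409/399) + (0.074 + 0.45²/2)·0.75] / 0.3897 = [0.0248 + 0.1314] / 0.3897 = 0.4008 ≈ 0.40
N(d₁) = N(0.40) = 0.6554
Δ_call = N(d₁) = 0.6554

0.6554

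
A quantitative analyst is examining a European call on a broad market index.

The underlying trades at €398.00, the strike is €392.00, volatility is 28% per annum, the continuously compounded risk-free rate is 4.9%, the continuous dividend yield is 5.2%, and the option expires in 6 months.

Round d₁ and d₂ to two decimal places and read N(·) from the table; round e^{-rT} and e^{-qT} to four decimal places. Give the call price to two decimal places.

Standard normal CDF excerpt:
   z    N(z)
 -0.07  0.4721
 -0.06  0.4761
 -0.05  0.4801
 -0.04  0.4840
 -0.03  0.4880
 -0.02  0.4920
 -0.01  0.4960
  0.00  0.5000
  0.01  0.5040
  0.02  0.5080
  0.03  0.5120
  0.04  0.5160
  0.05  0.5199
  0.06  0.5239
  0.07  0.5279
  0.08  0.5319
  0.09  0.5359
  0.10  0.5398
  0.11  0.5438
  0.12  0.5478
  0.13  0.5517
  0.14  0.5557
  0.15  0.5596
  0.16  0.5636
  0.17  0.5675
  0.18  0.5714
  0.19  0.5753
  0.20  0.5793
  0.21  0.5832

σ√T = 0.28 × 0.7071 = 0.1980
d₁ = [ln(398/392) + (0.049 − 0.052 + 0.28²/2)·0.5] / 0.1980 = [0.0152 + 0.0181] / 0.1980 = 0.1681 which rounds to 0.17
d₂ = d₁ − σ√T = 0.1681 − 0.1980 = -0.0298 which rounds to -0.03
e^(−qT) = e^(−0.052·0.5) = 0.9743;  e^(−rT) = e^(−0.049·0.5) = 0.9758
N(d₁) = N(0.17) = 0.5675;  N(d₂) = N(-0.03) = 0.4880
C = 398·0.9743·0.5675 − 392·0.9758·0.4880 = 220.0603 − 186.6666 = 33.3936

€33.39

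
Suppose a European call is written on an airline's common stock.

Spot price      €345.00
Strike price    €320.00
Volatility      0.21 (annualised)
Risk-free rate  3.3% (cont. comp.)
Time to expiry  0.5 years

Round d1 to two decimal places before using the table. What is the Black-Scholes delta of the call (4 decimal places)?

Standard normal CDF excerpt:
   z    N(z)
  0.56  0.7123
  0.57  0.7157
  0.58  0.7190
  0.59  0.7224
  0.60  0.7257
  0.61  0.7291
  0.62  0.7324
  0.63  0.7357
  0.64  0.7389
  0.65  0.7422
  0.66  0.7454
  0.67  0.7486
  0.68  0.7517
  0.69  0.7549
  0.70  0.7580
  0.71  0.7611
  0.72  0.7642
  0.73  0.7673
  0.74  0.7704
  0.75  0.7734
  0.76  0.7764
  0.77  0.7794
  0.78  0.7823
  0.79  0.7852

σ√T = 0.21·√0.5 = 0.1485
d₁ = [ln(345/320) + (0.033 + 0.21²/2)·0.5] / 0.1485 = [0.0752 + 0.0275] / 0.1485 = 0.6919 ≈ 0.69
N(d₁) = N(0.69) = 0.7549
Δ_call = N(d₁) = 0.7549

0.7549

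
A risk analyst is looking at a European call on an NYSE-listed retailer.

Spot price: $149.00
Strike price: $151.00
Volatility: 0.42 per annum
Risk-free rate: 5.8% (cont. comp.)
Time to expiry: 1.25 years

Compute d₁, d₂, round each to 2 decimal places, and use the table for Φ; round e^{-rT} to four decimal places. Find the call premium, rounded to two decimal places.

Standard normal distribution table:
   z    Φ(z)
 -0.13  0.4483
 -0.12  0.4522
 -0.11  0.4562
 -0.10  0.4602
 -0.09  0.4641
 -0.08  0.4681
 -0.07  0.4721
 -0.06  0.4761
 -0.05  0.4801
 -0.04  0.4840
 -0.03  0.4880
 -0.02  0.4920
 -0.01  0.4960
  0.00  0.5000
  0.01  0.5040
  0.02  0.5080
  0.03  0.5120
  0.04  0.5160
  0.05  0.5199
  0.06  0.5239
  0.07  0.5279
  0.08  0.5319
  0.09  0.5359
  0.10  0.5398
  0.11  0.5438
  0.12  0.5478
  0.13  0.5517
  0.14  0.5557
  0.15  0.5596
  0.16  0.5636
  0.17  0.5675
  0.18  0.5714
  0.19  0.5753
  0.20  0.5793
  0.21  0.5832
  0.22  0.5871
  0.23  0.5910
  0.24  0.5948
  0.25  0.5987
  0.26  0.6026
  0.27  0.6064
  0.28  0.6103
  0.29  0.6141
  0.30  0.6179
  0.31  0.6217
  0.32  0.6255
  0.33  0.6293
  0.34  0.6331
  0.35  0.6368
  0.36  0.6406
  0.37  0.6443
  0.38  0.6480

σ√T = 0.42·√1.25 = 0.4696
ln(S/K) + (r + σ²/2)T = ln(149/151) + (0.058 + 0.42²/2)·1.25 = -0.0133 + 0.1827 = 0.1694
d₁ = 0.1694 / 0.4696 = 0.3608 → 0.36
d₂ = d₁ − σ√T = 0.3608 − 0.4696 = -0.1088 → -0.11
exp(−rT) = exp(−0.058·1.25) = 0.9301
C = 149·N(0.36) − 151·0.9301·N(-0.11) = 149·0.6406 − 151·0.9301·0.4562 = 95.4494 − 64.0711 = 31.3783

$31.38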